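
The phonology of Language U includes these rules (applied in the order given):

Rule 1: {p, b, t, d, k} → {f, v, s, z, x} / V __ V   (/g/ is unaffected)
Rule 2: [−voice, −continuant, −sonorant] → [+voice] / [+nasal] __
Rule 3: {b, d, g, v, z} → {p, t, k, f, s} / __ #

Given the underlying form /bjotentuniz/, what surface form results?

Rule 1 (intervocalic spirantization): /t/ is a stop between vowels /o/ and /e/, so it spirantizes to the fricative [s]. /bjotentuniz/ → bjosentuniz.
Rule 2 (post-nasal voicing): /t/ is a voiceless stop immediately after the nasal /n/, so it voices to [d]. /bjosentuniz/ → bjosenduniz.
Rule 3 (final devoicing): /z/ is a voiced obstruent in word-final position, so it devoices to [s]. /bjosenduniz/ → bjosendunis.

bjosendunis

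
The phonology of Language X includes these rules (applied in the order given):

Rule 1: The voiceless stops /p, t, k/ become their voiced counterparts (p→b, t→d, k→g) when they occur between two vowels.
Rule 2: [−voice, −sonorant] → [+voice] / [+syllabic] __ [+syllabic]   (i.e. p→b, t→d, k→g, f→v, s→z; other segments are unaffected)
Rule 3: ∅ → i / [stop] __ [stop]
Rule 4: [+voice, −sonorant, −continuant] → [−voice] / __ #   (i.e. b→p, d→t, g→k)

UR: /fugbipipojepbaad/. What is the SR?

fugibibibojepibaat

Rule 1 (intervocalic voicing): /p/ is a voiceless stop between vowels /i/ and /i/, so it voices to [b]. /p/ is a voiceless stop between vowels /i/ and /o/, so it voices to [b]. /fugbipipojepbaad/ → fugbibibojepbaad.
Rule 2 (intervocalic voicing): no segment meets the environment; /fugbibibojepbaad/ is unchanged.
Rule 3 (stop-cluster i-epenthesis): /g/ and /b/ form a stop–stop cluster, so [i] is inserted between them. /p/ and /b/ form a stop–stop cluster, so [i] is inserted between them. /fugbibibojepbaad/ → fugibibibojepibaad.
Rule 4 (final devoicing): /d/ is a voiced stop in word-final position, so it devoices to [t]. /fugibibibojepibaad/ → fugibibibojepibaat.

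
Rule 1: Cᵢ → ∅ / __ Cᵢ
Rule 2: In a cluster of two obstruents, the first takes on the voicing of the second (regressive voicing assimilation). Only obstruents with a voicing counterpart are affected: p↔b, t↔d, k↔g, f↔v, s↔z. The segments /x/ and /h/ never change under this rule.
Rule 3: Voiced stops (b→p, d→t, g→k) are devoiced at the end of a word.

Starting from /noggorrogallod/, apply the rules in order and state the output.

nogorogalot

Rule 1 (degemination): /gg/ is a geminate; the first /g/ deletes. /rr/ is a geminate; the first /r/ deletes. /ll/ is a geminate; the first /l/ deletes. /noggorrogallod/ → nogorogalod.
Rule 2 (regressive voicing assimilation): no segment meets the environment; /nogorogalod/ is unchanged.
Rule 3 (final devoicing): /d/ is a voiced stop in word-final position, so it devoices to [t]. /nogorogalod/ → nogorogalot.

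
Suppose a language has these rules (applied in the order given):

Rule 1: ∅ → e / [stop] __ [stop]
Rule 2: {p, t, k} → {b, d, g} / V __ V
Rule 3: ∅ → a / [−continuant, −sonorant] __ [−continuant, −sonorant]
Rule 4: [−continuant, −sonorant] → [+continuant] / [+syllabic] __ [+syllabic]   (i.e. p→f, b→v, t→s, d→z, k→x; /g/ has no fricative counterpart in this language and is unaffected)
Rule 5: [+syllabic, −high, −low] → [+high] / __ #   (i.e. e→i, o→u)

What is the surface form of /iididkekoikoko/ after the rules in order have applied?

Rule 1 (stop-cluster e-epenthesis): /d/ and /k/ form a stop–stop cluster, so [e] is inserted between them. /iididkekoikoko/ → iididekekoikoko.
Rule 2 (intervocalic voicing): /k/ is a voiceless stop between vowels /e/ and /e/, so it voices to [g]. /k/ is a voiceless stop between vowels /e/ and /o/, so it voices to [g]. /k/ is a voiceless stop between vowels /i/ and /o/, so it voices to [g]. /k/ is a voiceless stop between vowels /o/ and /o/, so it voices to [g]. /iididekekoikoko/ → iididegegoigogo.
Rule 3 (stop-cluster a-epenthesis): no segment meets the environment; /iididegegoigogo/ is unchanged.
Rule 4 (intervocalic spirantization): /d/ is a stop between vowels /i/ and /i/, so it spirantizes to the fricative [z]. /d/ is a stop between vowels /i/ and /e/, so it spirantizes to the fricative [z]. /iididegegoigogo/ → iizizegegoigogo.
Rule 5 (final vowel raising): /o/ is a mid vowel in word-final position, so it raises to [u]. /iizizegegoigogo/ → iizizegegoigogu.

iizizegegoigogu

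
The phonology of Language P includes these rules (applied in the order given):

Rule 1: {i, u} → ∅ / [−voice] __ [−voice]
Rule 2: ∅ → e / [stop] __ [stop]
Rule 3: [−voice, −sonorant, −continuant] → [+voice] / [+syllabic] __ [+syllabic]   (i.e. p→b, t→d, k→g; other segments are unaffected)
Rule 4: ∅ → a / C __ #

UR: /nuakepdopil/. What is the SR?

Rule 1 (high vowel syncope): no segment meets the environment; /nuakepdopil/ is unchanged.
Rule 2 (stop-cluster e-epenthesis): /p/ and /d/ form a stop–stop cluster, so [e] is inserted between them. /nuakepdopil/ → nuakepedopil.
Rule 3 (intervocalic voicing): /k/ is a voiceless stop between vowels /a/ and /e/, so it voices to [g]. /p/ is a voiceless stop between vowels /e/ and /e/, so it voices to [b]. /p/ is a voiceless stop between vowels /o/ and /i/, so it voices to [b]. /nuakepedopil/ → nuagebedobil.
Rule 4 (final a-epenthesis): the form ends in the consonant /l/, so [a] is inserted word-finally. /nuagebedobil/ → nuagebedobila.

nuagebedobila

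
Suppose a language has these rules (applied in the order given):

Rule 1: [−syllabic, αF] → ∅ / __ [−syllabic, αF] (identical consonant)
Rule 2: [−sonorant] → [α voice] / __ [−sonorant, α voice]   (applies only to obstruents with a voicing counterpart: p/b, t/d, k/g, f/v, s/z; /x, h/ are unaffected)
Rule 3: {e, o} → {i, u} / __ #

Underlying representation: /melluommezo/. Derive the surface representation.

Rule 1 (degemination): /ll/ is a geminate; the first /l/ deletes. /mm/ is a geminate; the first /m/ deletes. /melluommezo/ → meluomezo.
Rule 2 (regressive voicing assimilation): no segment meets the environment; /meluomezo/ is unchanged.
Rule 3 (final vowel raising): /o/ is a mid vowel in word-final position, so it raises to [u]. /meluomezo/ → meluomezu.

meluomezu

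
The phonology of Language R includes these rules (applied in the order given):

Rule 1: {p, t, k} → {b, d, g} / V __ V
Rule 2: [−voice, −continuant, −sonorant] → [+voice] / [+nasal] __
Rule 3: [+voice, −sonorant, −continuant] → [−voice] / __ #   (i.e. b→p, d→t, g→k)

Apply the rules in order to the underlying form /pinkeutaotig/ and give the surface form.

Rule 1 (intervocalic voicing): /t/ is a voiceless stop between vowels /u/ and /a/, so it voices to [d]. /t/ is a voiceless stop between vowels /o/ and /i/, so it voices to [d]. /pinkeutaotig/ → pinkeudaodig.
Rule 2 (post-nasal voicing): /k/ is a voiceless stop immediately after the nasal /n/, so it voices to [g]. /pinkeudaodig/ → pingeudaodig.
Rule 3 (final devoicing): /g/ is a voiced stop in word-final position, so it devoices to [k]. /pingeudaodig/ → pingeudaodik.

pingeudaodik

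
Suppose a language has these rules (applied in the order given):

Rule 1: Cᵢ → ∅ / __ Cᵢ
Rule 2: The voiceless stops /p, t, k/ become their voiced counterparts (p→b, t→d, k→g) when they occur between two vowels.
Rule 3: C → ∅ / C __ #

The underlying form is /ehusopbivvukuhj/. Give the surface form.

Rule 1 (degemination): /vv/ is a geminate; the first /v/ deletes. /ehusopbivvukuhj/ → ehusopbivukuhj.
Rule 2 (intervocalic voicing): /k/ is a voiceless stop between vowels /u/ and /u/, so it voices to [g]. /ehusopbivukuhj/ → ehusopbivuguhj.
Rule 3 (final cluster simplification): /j/ is the second consonant of a word-final cluster /hj/, so it deletes. /ehusopbivuguhj/ → ehusopbivuguh.

ehusopbivuguh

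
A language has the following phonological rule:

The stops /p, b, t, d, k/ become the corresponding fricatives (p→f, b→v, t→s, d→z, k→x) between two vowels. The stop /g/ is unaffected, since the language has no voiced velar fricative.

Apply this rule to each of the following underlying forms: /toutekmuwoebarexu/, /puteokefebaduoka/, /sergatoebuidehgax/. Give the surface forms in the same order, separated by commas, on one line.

tousekmuwoevarexu, puseoxefevazuoxa, sergasoevuizehgax

/toutekmuwoebarexu/: /t/ is a stop between vowels /u/ and /e/, so it spirantizes to the fricative [s]. /b/ is a stop between vowels /e/ and /a/, so it spirantizes to the fricative [v]. → [tousekmuwoevarexu].
/puteokefebaduoka/: /t/ is a stop between vowels /u/ and /e/, so it spirantizes to the fricative [s]. /k/ is a stop between vowels /o/ and /e/, so it spirantizes to the fricative [x]. /b/ is a stop between vowels /e/ and /a/, so it spirantizes to the fricative [v]. /d/ is a stop between vowels /a/ and /u/, so it spirantizes to the fricative [z]. /k/ is a stop between vowels /o/ and /a/, so it spirantizes to the fricative [x]. → [puseoxefevazuoxa].
/sergatoebuidehgax/: /t/ is a stop between vowels /a/ and /o/, so it spirantizes to the fricative [s]. /b/ is a stop between vowels /e/ and /u/, so it spirantizes to the fricative [v]. /d/ is a stop between vowels /i/ and /e/, so it spirantizes to the fricative [z]. → [sergasoevuizehgax].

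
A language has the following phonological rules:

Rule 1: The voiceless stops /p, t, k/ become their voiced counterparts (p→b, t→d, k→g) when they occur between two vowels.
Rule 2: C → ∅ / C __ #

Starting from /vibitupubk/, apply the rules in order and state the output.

vibidubub

Rule 1 (intervocalic voicing): /t/ is a voiceless stop between vowels /i/ and /u/, so it voices to [d]. /p/ is a voiceless stop between vowels /u/ and /u/, so it voices to [b]. /vibitupubk/ → vibidububk.
Rule 2 (final cluster simplification): /k/ is the second consonant of a word-final cluster /bk/, so it deletes. /vibidububk/ → vibidubub.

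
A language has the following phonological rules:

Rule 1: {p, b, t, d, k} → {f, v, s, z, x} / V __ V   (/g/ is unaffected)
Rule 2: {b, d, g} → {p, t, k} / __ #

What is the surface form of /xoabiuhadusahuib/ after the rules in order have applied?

Rule 1 (intervocalic spirantization): /b/ is a stop between vowels /a/ and /i/, so it spirantizes to the fricative [v]. /d/ is a stop between vowels /a/ and /u/, so it spirantizes to the fricative [z]. /xoabiuhadusahuib/ → xoaviuhazusahuib.
Rule 2 (final devoicing): /b/ is a voiced stop in word-final position, so it devoices to [p]. /xoaviuhazusahuib/ → xoaviuhazusahuip.

xoaviuhazusahuip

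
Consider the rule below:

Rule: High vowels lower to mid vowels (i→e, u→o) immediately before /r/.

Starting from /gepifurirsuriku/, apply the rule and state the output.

Scanning /gepifurirsuriku/: /i/ at position 4 is not in the conditioning environment; /u/ is a high vowel immediately before /r/, so it lowers to [o]; /i/ is a high vowel immediately before /r/, so it lowers to [e]; /u/ is a high vowel immediately before /r/, so it lowers to [o]; /i/ at position 13 is not in the conditioning environment; /u/ at position 15 is not in the conditioning environment.
Result: [gepiforersoriku].

gepiforersoriku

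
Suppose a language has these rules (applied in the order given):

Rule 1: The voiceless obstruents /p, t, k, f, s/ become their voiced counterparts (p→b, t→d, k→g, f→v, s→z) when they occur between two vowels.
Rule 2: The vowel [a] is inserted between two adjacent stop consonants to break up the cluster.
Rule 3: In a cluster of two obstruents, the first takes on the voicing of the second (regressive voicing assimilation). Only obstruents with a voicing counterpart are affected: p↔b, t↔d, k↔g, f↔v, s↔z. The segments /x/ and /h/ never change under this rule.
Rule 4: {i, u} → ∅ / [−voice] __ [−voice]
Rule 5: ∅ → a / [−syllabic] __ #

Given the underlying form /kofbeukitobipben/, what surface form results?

kovbeugidobipabena

Rule 1 (intervocalic voicing): /k/ is a voiceless obstruent between vowels /u/ and /i/, so it voices to [g]. /t/ is a voiceless obstruent between vowels /i/ and /o/, so it voices to [d]. /kofbeukitobipben/ → kofbeugidobipben.
Rule 2 (stop-cluster a-epenthesis): /p/ and /b/ form a stop–stop cluster, so [a] is inserted between them. /kofbeugidobipben/ → kofbeugidobipaben.
Rule 3 (regressive voicing assimilation): /f/ precedes the voiced obstruent /b/, so it voices to [v] by assimilation. /kofbeugidobipaben/ → kovbeugidobipaben.
Rule 4 (high vowel syncope): no segment meets the environment; /kovbeugidobipaben/ is unchanged.
Rule 5 (final a-epenthesis): the form ends in the consonant /n/, so [a] is inserted word-finally. /kovbeugidobipaben/ → kovbeugidobipabena.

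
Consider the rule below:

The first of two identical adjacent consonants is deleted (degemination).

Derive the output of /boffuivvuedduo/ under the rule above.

bofuivueduo

/ff/ is a geminate; the first /f/ deletes.
/vv/ is a geminate; the first /v/ deletes.
/dd/ is a geminate; the first /d/ deletes.
The other instances of /b/, /f/, /v/, /d/ do not occur in the required environment and remain unchanged.
Surface form: [bofuivueduo].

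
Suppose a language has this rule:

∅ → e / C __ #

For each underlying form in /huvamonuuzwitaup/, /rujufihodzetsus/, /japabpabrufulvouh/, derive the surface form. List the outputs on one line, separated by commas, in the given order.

/huvamonuuzwitaup/: the form ends in the consonant /p/, so [e] is inserted word-finally. → [huvamonuuzwitaupe].
/rujufihodzetsus/: the form ends in the consonant /s/, so [e] is inserted word-finally. → [rujufihodzetsuse].
/japabpabrufulvouh/: the form ends in the consonant /h/, so [e] is inserted word-finally. → [japabpabrufulvouhe].

huvamonuuzwitaupe, rujufihodzetsuse, japabpabrufulvouhe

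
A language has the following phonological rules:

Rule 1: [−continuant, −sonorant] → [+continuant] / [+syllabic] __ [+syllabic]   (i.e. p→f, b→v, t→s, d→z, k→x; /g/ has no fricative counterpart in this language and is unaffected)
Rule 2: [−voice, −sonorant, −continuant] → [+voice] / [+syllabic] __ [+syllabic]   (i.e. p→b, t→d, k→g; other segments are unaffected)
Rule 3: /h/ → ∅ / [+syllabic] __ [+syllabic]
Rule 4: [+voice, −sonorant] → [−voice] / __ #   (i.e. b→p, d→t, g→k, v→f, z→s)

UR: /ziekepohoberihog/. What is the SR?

Rule 1 (intervocalic spirantization): /k/ is a stop between vowels /e/ and /e/, so it spirantizes to the fricative [x]. /p/ is a stop between vowels /e/ and /o/, so it spirantizes to the fricative [f]. /b/ is a stop between vowels /o/ and /e/, so it spirantizes to the fricative [v]. /ziekepohoberihog/ → ziexefohoverihog.
Rule 2 (intervocalic voicing): no segment meets the environment; /ziexefohoverihog/ is unchanged.
Rule 3 (intervocalic h-deletion): /h/ occurs between vowels /o/ and /o/, so it deletes. /h/ occurs between vowels /i/ and /o/, so it deletes. /ziexefohoverihog/ → ziexefooveriog.
Rule 4 (final devoicing): /g/ is a voiced obstruent in word-final position, so it devoices to [k]. /ziexefooveriog/ → ziexefooveriok.

ziexefooveriok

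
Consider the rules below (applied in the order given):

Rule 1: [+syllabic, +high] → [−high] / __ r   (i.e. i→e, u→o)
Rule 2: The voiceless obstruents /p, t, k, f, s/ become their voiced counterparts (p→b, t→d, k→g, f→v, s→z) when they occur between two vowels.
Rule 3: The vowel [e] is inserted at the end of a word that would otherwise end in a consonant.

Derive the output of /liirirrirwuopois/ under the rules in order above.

liererrerwuoboise

Rule 1 (pre-rhotic lowering): /i/ is a high vowel immediately before /r/, so it lowers to [e]. /i/ is a high vowel immediately before /r/, so it lowers to [e]. /i/ is a high vowel immediately before /r/, so it lowers to [e]. /liirirrirwuopois/ → liererrerwuopois.
Rule 2 (intervocalic voicing): /p/ is a voiceless obstruent between vowels /o/ and /o/, so it voices to [b]. /liererrerwuopois/ → liererrerwuobois.
Rule 3 (final e-epenthesis): the form ends in the consonant /s/, so [e] is inserted word-finally. /liererrerwuobois/ → liererrerwuoboise.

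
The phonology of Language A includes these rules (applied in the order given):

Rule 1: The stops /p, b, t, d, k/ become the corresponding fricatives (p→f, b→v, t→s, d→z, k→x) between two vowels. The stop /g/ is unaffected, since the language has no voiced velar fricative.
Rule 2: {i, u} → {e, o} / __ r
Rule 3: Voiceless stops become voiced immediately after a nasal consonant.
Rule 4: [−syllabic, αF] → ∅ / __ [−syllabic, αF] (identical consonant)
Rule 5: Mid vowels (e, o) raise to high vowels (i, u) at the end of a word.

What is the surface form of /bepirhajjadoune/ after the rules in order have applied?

Rule 1 (intervocalic spirantization): /p/ is a stop between vowels /e/ and /i/, so it spirantizes to the fricative [f]. /d/ is a stop between vowels /a/ and /o/, so it spirantizes to the fricative [z]. /bepirhajjadoune/ → befirhajjazoune.
Rule 2 (pre-rhotic lowering): /i/ is a high vowel immediately before /r/, so it lowers to [e]. /befirhajjazoune/ → beferhajjazoune.
Rule 3 (post-nasal voicing): no segment meets the environment; /beferhajjazoune/ is unchanged.
Rule 4 (degemination): /jj/ is a geminate; the first /j/ deletes. /beferhajjazoune/ → beferhajazoune.
Rule 5 (final vowel raising): /e/ is a mid vowel in word-final position, so it raises to [i]. /beferhajazoune/ → beferhajazouni.

beferhajazouni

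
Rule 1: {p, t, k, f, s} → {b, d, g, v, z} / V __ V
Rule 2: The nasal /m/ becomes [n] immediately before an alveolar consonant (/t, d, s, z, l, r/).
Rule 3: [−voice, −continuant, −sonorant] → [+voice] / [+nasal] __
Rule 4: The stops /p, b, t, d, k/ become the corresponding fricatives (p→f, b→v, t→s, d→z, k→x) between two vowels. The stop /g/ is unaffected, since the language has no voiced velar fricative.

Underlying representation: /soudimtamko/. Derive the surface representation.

Rule 1 (intervocalic voicing): no segment meets the environment; /soudimtamko/ is unchanged.
Rule 2 (nasal place assimilation): /m/ precedes the alveolar consonant /t/, so it assimilates in place to [n]. /soudimtamko/ → soudintamko.
Rule 3 (post-nasal voicing): /t/ is a voiceless stop immediately after the nasal /n/, so it voices to [d]. /k/ is a voiceless stop immediately after the nasal /m/, so it voices to [g]. /soudintamko/ → soudindamgo.
Rule 4 (intervocalic spirantization): /d/ is a stop between vowels /u/ and /i/, so it spirantizes to the fricative [z]. /soudindamgo/ → souzindamgo.

souzindamgo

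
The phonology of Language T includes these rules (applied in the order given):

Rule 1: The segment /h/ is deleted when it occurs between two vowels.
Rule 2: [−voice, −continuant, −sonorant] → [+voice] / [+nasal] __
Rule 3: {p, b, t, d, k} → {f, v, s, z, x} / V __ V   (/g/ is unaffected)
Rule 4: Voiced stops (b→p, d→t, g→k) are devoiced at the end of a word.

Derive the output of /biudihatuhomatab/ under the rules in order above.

Rule 1 (intervocalic h-deletion): /h/ occurs between vowels /i/ and /a/, so it deletes. /h/ occurs between vowels /u/ and /o/, so it deletes. /biudihatuhomatab/ → biudiatuomatab.
Rule 2 (post-nasal voicing): no segment meets the environment; /biudiatuomatab/ is unchanged.
Rule 3 (intervocalic spirantization): /d/ is a stop between vowels /u/ and /i/, so it spirantizes to the fricative [z]. /t/ is a stop between vowels /a/ and /u/, so it spirantizes to the fricative [s]. /t/ is a stop between vowels /a/ and /a/, so it spirantizes to the fricative [s]. /biudiatuomatab/ → biuziasuomasab.
Rule 4 (final devoicing): /b/ is a voiced stop in word-final position, so it devoices to [p]. /biuziasuomasab/ → biuziasuomasap.

biuziasuomasap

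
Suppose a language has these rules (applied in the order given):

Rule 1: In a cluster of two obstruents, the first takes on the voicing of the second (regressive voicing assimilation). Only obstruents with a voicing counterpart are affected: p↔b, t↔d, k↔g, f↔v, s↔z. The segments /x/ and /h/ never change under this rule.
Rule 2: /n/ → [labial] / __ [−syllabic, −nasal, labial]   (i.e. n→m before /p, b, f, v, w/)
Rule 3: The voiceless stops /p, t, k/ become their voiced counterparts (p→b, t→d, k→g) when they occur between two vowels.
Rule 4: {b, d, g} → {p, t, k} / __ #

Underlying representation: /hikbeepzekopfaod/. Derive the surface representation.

Rule 1 (regressive voicing assimilation): /k/ precedes the voiced obstruent /b/, so it voices to [g] by assimilation. /p/ precedes the voiced obstruent /z/, so it voices to [b] by assimilation. /hikbeepzekopfaod/ → higbeebzekopfaod.
Rule 2 (nasal place assimilation): no segment meets the environment; /higbeebzekopfaod/ is unchanged.
Rule 3 (intervocalic voicing): /k/ is a voiceless stop between vowels /e/ and /o/, so it voices to [g]. /higbeebzekopfaod/ → higbeebzegopfaod.
Rule 4 (final devoicing): /d/ is a voiced stop in word-final position, so it devoices to [t]. /higbeebzegopfaod/ → higbeebzegopfaot.

higbeebzegopfaot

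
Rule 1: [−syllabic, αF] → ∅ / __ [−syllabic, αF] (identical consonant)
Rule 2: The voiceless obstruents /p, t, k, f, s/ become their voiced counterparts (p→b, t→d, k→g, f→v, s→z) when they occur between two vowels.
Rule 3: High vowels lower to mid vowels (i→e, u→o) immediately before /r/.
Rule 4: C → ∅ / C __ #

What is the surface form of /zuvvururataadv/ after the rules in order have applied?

zuvororadaad

Rule 1 (degemination): /vv/ is a geminate; the first /v/ deletes. /zuvvururataadv/ → zuvururataadv.
Rule 2 (intervocalic voicing): /t/ is a voiceless obstruent between vowels /a/ and /a/, so it voices to [d]. /zuvururataadv/ → zuvururadaadv.
Rule 3 (pre-rhotic lowering): /u/ is a high vowel immediately before /r/, so it lowers to [o]. /u/ is a high vowel immediately before /r/, so it lowers to [o]. /zuvururadaadv/ → zuvororadaadv.
Rule 4 (final cluster simplification): /v/ is the second consonant of a word-final cluster /dv/, so it deletes. /zuvororadaadv/ → zuvororadaad.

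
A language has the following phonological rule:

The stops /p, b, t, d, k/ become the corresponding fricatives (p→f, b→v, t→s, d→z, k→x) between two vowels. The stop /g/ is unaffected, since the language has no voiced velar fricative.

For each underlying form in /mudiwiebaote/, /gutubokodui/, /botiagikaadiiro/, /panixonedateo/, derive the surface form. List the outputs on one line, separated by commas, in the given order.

/mudiwiebaote/: /d/ is a stop between vowels /u/ and /i/, so it spirantizes to the fricative [z]. /b/ is a stop between vowels /e/ and /a/, so it spirantizes to the fricative [v]. /t/ is a stop between vowels /o/ and /e/, so it spirantizes to the fricative [s]. → [muziwievaose].
/gutubokodui/: /t/ is a stop between vowels /u/ and /u/, so it spirantizes to the fricative [s]. /b/ is a stop between vowels /u/ and /o/, so it spirantizes to the fricative [v]. /k/ is a stop between vowels /o/ and /o/, so it spirantizes to the fricative [x]. /d/ is a stop between vowels /o/ and /u/, so it spirantizes to the fricative [z]. → [gusuvoxozui].
/botiagikaadiiro/: /t/ is a stop between vowels /o/ and /i/, so it spirantizes to the fricative [s]. /k/ is a stop between vowels /i/ and /a/, so it spirantizes to the fricative [x]. /d/ is a stop between vowels /a/ and /i/, so it spirantizes to the fricative [z]. → [bosiagixaaziiro].
/panixonedateo/: /d/ is a stop between vowels /e/ and /a/, so it spirantizes to the fricative [z]. /t/ is a stop between vowels /a/ and /e/, so it spirantizes to the fricative [s]. → [panixonezaseo].

muziwievaose, gusuvoxozui, bosiagixaaziiro, panixonezaseo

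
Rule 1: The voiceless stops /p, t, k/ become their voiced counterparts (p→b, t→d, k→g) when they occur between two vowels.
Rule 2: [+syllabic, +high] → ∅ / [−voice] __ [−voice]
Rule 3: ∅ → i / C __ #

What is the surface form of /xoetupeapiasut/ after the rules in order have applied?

Rule 1 (intervocalic voicing): /t/ is a voiceless stop between vowels /e/ and /u/, so it voices to [d]. /p/ is a voiceless stop between vowels /u/ and /e/, so it voices to [b]. /p/ is a voiceless stop between vowels /a/ and /i/, so it voices to [b]. /xoetupeapiasut/ → xoedubeabiasut.
Rule 2 (high vowel syncope): /u/ is a high vowel flanked by voiceless consonants /s/ and /t/, so it deletes. /xoedubeabiasut/ → xoedubeabiast.
Rule 3 (final i-epenthesis): the form ends in the consonant /t/, so [i] is inserted word-finally. /xoedubeabiast/ → xoedubeabiasti.

xoedubeabiasti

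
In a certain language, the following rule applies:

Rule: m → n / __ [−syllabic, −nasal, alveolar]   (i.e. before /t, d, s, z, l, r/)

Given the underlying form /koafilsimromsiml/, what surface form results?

/m/ precedes the alveolar consonant /r/, so it assimilates in place to [n].
/m/ precedes the alveolar consonant /s/, so it assimilates in place to [n].
/m/ precedes the alveolar consonant /l/, so it assimilates in place to [n].
Surface form: [koafilsinronsinl].

koafilsinronsinl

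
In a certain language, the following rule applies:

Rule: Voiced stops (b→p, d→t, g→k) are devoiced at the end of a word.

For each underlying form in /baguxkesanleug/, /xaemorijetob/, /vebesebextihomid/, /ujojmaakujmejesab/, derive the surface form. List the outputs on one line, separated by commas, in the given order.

/baguxkesanleug/: /g/ is a voiced stop in word-final position, so it devoices to [k]. → [baguxkesanleuk].
/xaemorijetob/: /b/ is a voiced stop in word-final position, so it devoices to [p]. → [xaemorijetop].
/vebesebextihomid/: /d/ is a voiced stop in word-final position, so it devoices to [t]. → [vebesebextihomit].
/ujojmaakujmejesab/: /b/ is a voiced stop in word-final position, so it devoices to [p]. → [ujojmaakujmejesap].

baguxkesanleuk, xaemorijetop, vebesebextihomit, ujojmaakujmejesap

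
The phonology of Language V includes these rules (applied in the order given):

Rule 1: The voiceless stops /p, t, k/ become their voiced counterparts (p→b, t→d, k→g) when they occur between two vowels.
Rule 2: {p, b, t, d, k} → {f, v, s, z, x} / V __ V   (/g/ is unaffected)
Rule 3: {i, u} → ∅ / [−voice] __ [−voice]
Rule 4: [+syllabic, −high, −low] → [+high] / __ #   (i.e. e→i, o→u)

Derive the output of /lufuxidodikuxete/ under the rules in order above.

Rule 1 (intervocalic voicing): /k/ is a voiceless stop between vowels /i/ and /u/, so it voices to [g]. /t/ is a voiceless stop between vowels /e/ and /e/, so it voices to [d]. /lufuxidodikuxete/ → lufuxidodiguxede.
Rule 2 (intervocalic spirantization): /d/ is a stop between vowels /i/ and /o/, so it spirantizes to the fricative [z]. /d/ is a stop between vowels /o/ and /i/, so it spirantizes to the fricative [z]. /d/ is a stop between vowels /e/ and /e/, so it spirantizes to the fricative [z]. /lufuxidodiguxede/ → lufuxizoziguxeze.
Rule 3 (high vowel syncope): /u/ is a high vowel flanked by voiceless consonants /f/ and /x/, so it deletes. /lufuxizoziguxeze/ → lufxizoziguxeze.
Rule 4 (final vowel raising): /e/ is a mid vowel in word-final position, so it raises to [i]. /lufxizoziguxeze/ → lufxizoziguxezi.

lufxizoziguxezi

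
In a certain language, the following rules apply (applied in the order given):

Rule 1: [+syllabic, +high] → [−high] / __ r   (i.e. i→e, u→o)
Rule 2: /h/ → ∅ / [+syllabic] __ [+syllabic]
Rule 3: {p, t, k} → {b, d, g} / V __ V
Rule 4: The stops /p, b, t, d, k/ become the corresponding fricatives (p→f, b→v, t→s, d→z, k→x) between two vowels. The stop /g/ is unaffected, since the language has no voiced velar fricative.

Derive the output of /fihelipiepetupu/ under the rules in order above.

fielivievezuvu

Rule 1 (pre-rhotic lowering): no segment meets the environment; /fihelipiepetupu/ is unchanged.
Rule 2 (intervocalic h-deletion): /h/ occurs between vowels /i/ and /e/, so it deletes. /fihelipiepetupu/ → fielipiepetupu.
Rule 3 (intervocalic voicing): /p/ is a voiceless stop between vowels /i/ and /i/, so it voices to [b]. /p/ is a voiceless stop between vowels /e/ and /e/, so it voices to [b]. /t/ is a voiceless stop between vowels /e/ and /u/, so it voices to [d]. /p/ is a voiceless stop between vowels /u/ and /u/, so it voices to [b]. /fielipiepetupu/ → fielibiebedubu.
Rule 4 (intervocalic spirantization): /b/ is a stop between vowels /i/ and /i/, so it spirantizes to the fricative [v]. /b/ is a stop between vowels /e/ and /e/, so it spirantizes to the fricative [v]. /d/ is a stop between vowels /e/ and /u/, so it spirantizes to the fricative [z]. /b/ is a stop between vowels /u/ and /u/, so it spirantizes to the fricative [v]. /fielibiebedubu/ → fielivievezuvu.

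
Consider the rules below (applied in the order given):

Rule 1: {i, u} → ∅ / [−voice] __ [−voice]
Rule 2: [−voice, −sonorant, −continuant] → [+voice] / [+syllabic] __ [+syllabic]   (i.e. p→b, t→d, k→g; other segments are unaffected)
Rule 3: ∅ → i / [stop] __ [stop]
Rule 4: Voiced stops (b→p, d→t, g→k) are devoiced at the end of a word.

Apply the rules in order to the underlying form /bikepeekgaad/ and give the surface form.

bigebeekigaat

Rule 1 (high vowel syncope): no segment meets the environment; /bikepeekgaad/ is unchanged.
Rule 2 (intervocalic voicing): /k/ is a voiceless stop between vowels /i/ and /e/, so it voices to [g]. /p/ is a voiceless stop between vowels /e/ and /e/, so it voices to [b]. /bikepeekgaad/ → bigebeekgaad.
Rule 3 (stop-cluster i-epenthesis): /k/ and /g/ form a stop–stop cluster, so [i] is inserted between them. /bigebeekgaad/ → bigebeekigaad.
Rule 4 (final devoicing): /d/ is a voiced stop in word-final position, so it devoices to [t]. /bigebeekigaad/ → bigebeekigaat.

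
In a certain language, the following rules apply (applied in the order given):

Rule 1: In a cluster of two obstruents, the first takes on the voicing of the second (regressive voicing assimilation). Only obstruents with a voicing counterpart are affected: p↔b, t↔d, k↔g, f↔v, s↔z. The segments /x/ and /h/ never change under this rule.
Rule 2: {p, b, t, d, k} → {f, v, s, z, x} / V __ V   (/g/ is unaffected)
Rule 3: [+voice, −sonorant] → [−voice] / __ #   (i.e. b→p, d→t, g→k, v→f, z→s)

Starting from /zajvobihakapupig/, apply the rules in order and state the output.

zajvovihaxafufik

Rule 1 (regressive voicing assimilation): no segment meets the environment; /zajvobihakapupig/ is unchanged.
Rule 2 (intervocalic spirantization): /b/ is a stop between vowels /o/ and /i/, so it spirantizes to the fricative [v]. /k/ is a stop between vowels /a/ and /a/, so it spirantizes to the fricative [x]. /p/ is a stop between vowels /a/ and /u/, so it spirantizes to the fricative [f]. /p/ is a stop between vowels /u/ and /i/, so it spirantizes to the fricative [f]. /zajvobihakapupig/ → zajvovihaxafufig.
Rule 3 (final devoicing): /g/ is a voiced obstruent in word-final position, so it devoices to [k]. /zajvovihaxafufig/ → zajvovihaxafufik.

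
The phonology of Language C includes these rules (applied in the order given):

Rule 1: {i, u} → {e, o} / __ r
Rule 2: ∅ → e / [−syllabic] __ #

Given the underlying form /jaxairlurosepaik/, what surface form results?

jaxaerlorosepaike

Rule 1 (pre-rhotic lowering): /i/ is a high vowel immediately before /r/, so it lowers to [e]. /u/ is a high vowel immediately before /r/, so it lowers to [o]. /jaxairlurosepaik/ → jaxaerlorosepaik.
Rule 2 (final e-epenthesis): the form ends in the consonant /k/, so [e] is inserted word-finally. /jaxaerlorosepaik/ → jaxaerlorosepaike.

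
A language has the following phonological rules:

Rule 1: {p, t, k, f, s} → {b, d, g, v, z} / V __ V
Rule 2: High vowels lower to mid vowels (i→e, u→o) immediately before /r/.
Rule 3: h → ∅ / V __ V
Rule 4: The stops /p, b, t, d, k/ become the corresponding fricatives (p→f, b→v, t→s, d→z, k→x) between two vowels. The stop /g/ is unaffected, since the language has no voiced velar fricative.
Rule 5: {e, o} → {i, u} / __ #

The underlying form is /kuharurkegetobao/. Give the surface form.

kuarorkegezovau

Rule 1 (intervocalic voicing): /t/ is a voiceless obstruent between vowels /e/ and /o/, so it voices to [d]. /kuharurkegetobao/ → kuharurkegedobao.
Rule 2 (pre-rhotic lowering): /u/ is a high vowel immediately before /r/, so it lowers to [o]. /kuharurkegedobao/ → kuharorkegedobao.
Rule 3 (intervocalic h-deletion): /h/ occurs between vowels /u/ and /a/, so it deletes. /kuharorkegedobao/ → kuarorkegedobao.
Rule 4 (intervocalic spirantization): /d/ is a stop between vowels /e/ and /o/, so it spirantizes to the fricative [z]. /b/ is a stop between vowels /o/ and /a/, so it spirantizes to the fricative [v]. /kuarorkegedobao/ → kuarorkegezovao.
Rule 5 (final vowel raising): /o/ is a mid vowel in word-final position, so it raises to [u]. /kuarorkegezovao/ → kuarorkegezovau.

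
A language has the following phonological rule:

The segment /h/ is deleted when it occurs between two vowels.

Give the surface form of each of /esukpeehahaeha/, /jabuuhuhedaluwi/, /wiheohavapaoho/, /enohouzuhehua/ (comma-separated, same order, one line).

esukpeeaaea, jabuuuedaluwi, wieoavapaoo, enoouzueua

/esukpeehahaeha/: /h/ occurs between vowels /e/ and /a/, so it deletes. /h/ occurs between vowels /a/ and /a/, so it deletes. /h/ occurs between vowels /e/ and /a/, so it deletes. → [esukpeeaaea].
/jabuuhuhedaluwi/: /h/ occurs between vowels /u/ and /u/, so it deletes. /h/ occurs between vowels /u/ and /e/, so it deletes. → [jabuuuedaluwi].
/wiheohavapaoho/: /h/ occurs between vowels /i/ and /e/, so it deletes. /h/ occurs between vowels /o/ and /a/, so it deletes. /h/ occurs between vowels /o/ and /o/, so it deletes. → [wieoavapaoo].
/enohouzuhehua/: /h/ occurs between vowels /o/ and /o/, so it deletes. /h/ occurs between vowels /u/ and /e/, so it deletes. /h/ occurs between vowels /e/ and /u/, so it deletes. → [enoouzueua].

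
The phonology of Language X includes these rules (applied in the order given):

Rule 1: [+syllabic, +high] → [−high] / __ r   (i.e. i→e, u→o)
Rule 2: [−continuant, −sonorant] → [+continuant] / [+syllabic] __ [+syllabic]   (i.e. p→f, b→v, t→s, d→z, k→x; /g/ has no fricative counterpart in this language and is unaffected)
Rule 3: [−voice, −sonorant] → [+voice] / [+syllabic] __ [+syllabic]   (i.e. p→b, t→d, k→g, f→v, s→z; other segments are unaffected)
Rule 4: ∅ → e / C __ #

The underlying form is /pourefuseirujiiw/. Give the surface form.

Rule 1 (pre-rhotic lowering): /u/ is a high vowel immediately before /r/, so it lowers to [o]. /i/ is a high vowel immediately before /r/, so it lowers to [e]. /pourefuseirujiiw/ → poorefuseerujiiw.
Rule 2 (intervocalic spirantization): no segment meets the environment; /poorefuseerujiiw/ is unchanged.
Rule 3 (intervocalic voicing): /f/ is a voiceless obstruent between vowels /e/ and /u/, so it voices to [v]. /s/ is a voiceless obstruent between vowels /u/ and /e/, so it voices to [z]. /poorefuseerujiiw/ → poorevuzeerujiiw.
Rule 4 (final e-epenthesis): the form ends in the consonant /w/, so [e] is inserted word-finally. /poorevuzeerujiiw/ → poorevuzeerujiiwe.

poorevuzeerujiiwe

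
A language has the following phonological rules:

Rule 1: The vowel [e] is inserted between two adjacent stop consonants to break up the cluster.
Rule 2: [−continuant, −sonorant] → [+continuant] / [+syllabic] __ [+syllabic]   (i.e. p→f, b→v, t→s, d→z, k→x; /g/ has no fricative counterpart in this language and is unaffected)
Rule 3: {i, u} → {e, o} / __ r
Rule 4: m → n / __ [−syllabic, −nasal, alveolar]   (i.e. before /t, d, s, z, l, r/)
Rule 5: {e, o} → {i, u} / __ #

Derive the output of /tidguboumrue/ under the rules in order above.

tizeguvounrui

Rule 1 (stop-cluster e-epenthesis): /d/ and /g/ form a stop–stop cluster, so [e] is inserted between them. /tidguboumrue/ → tideguboumrue.
Rule 2 (intervocalic spirantization): /d/ is a stop between vowels /i/ and /e/, so it spirantizes to the fricative [z]. /b/ is a stop between vowels /u/ and /o/, so it spirantizes to the fricative [v]. /tideguboumrue/ → tizeguvoumrue.
Rule 3 (pre-rhotic lowering): no segment meets the environment; /tizeguvoumrue/ is unchanged.
Rule 4 (nasal place assimilation): /m/ precedes the alveolar consonant /r/, so it assimilates in place to [n]. /tizeguvoumrue/ → tizeguvounrue.
Rule 5 (final vowel raising): /e/ is a mid vowel in word-final position, so it raises to [i]. /tizeguvounrue/ → tizeguvounrui.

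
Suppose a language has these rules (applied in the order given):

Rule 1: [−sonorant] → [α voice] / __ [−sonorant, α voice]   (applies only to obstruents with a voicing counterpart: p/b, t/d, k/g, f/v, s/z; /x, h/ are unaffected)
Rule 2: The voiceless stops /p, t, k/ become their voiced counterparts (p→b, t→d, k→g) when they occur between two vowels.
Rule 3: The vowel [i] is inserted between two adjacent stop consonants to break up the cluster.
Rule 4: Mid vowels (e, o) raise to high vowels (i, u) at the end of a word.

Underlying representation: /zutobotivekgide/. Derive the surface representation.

zudobodivegigidi

Rule 1 (regressive voicing assimilation): /k/ precedes the voiced obstruent /g/, so it voices to [g] by assimilation. /zutobotivekgide/ → zutobotiveggide.
Rule 2 (intervocalic voicing): /t/ is a voiceless stop between vowels /u/ and /o/, so it voices to [d]. /t/ is a voiceless stop between vowels /o/ and /i/, so it voices to [d]. /zutobotiveggide/ → zudobodiveggide.
Rule 3 (stop-cluster i-epenthesis): /g/ and /g/ form a stop–stop cluster, so [i] is inserted between them. /zudobodiveggide/ → zudobodivegigide.
Rule 4 (final vowel raising): /e/ is a mid vowel in word-final position, so it raises to [i]. /zudobodivegigide/ → zudobodivegigidi.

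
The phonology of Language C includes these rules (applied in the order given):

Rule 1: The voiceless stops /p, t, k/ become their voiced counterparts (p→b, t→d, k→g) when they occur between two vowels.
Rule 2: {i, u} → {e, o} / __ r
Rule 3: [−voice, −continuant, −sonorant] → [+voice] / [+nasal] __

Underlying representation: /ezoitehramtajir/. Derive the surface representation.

Rule 1 (intervocalic voicing): /t/ is a voiceless stop between vowels /i/ and /e/, so it voices to [d]. /ezoitehramtajir/ → ezoidehramtajir.
Rule 2 (pre-rhotic lowering): /i/ is a high vowel immediately before /r/, so it lowers to [e]. /ezoidehramtajir/ → ezoidehramtajer.
Rule 3 (post-nasal voicing): /t/ is a voiceless stop immediately after the nasal /m/, so it voices to [d]. /ezoidehramtajer/ → ezoidehramdajer.

ezoidehramdajer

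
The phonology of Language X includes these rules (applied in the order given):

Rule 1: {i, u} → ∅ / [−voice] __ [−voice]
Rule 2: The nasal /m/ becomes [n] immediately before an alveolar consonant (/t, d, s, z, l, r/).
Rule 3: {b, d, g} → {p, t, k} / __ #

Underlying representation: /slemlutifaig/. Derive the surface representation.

slenlutfaik

Rule 1 (high vowel syncope): /i/ is a high vowel flanked by voiceless consonants /t/ and /f/, so it deletes. /slemlutifaig/ → slemlutfaig.
Rule 2 (nasal place assimilation): /m/ precedes the alveolar consonant /l/, so it assimilates in place to [n]. /slemlutfaig/ → slenlutfaig.
Rule 3 (final devoicing): /g/ is a voiced stop in word-final position, so it devoices to [k]. /slenlutfaig/ → slenlutfaik.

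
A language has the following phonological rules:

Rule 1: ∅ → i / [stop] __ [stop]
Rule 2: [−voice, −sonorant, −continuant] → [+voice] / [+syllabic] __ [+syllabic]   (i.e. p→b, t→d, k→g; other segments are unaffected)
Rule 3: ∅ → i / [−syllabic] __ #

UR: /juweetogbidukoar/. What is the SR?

Rule 1 (stop-cluster i-epenthesis): /g/ and /b/ form a stop–stop cluster, so [i] is inserted between them. /juweetogbidukoar/ → juweetogibidukoar.
Rule 2 (intervocalic voicing): /t/ is a voiceless stop between vowels /e/ and /o/, so it voices to [d]. /k/ is a voiceless stop between vowels /u/ and /o/, so it voices to [g]. /juweetogibidukoar/ → juweedogibidugoar.
Rule 3 (final i-epenthesis): the form ends in the consonant /r/, so [i] is inserted word-finally. /juweedogibidugoar/ → juweedogibidugoari.

juweedogibidugoari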